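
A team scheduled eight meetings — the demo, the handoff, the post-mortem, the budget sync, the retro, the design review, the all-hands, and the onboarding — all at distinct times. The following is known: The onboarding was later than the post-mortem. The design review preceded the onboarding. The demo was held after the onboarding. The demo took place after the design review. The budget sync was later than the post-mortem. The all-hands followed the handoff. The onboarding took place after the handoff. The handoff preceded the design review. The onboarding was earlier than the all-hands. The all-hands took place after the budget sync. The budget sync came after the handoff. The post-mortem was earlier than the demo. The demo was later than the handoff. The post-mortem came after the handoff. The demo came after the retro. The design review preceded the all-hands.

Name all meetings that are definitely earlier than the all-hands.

the budget sync, the design review, the handoff, the onboarding, the post-mortem

Directly stated before the all-hands: the budget sync, the design review, the handoff, and the onboarding.
The post-mortem reaches the all-hands via the post-mortem → the onboarding → the all-hands.
No chain forces the demo (or any of the others) ahead of the all-hands.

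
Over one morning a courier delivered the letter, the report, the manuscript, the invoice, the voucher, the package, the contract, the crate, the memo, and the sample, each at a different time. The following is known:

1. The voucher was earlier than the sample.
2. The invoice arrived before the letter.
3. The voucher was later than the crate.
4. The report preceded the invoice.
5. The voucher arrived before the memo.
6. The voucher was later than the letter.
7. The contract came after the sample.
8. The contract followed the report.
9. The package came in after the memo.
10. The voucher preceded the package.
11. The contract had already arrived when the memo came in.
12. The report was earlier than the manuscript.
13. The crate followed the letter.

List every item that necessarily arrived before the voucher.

Directly stated before the voucher: the crate and the letter.
The invoice reaches the voucher via the invoice → the letter → the voucher.
The report reaches the voucher via the report → the invoice → the letter → the voucher.
No chain forces the memo (or any of the others) ahead of the voucher.

the crate, the invoice, the letter, the report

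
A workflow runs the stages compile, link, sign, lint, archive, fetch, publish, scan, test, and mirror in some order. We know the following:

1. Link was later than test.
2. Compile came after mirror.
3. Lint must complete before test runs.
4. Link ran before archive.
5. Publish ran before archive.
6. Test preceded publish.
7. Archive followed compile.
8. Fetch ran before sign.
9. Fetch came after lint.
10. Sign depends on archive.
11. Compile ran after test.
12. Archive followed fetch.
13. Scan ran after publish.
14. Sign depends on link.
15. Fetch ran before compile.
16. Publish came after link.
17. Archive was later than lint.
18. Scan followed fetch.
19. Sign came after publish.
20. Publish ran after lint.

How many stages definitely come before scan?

5

Directly stated before scan: fetch and publish.
Link reaches scan via link → publish → scan.
Lint reaches scan via lint → fetch → scan.
Test reaches scan via test → publish → scan.
No chain forces compile (or any of the others) ahead of scan.
That's fetch, link, lint, publish, and test — 5 in all.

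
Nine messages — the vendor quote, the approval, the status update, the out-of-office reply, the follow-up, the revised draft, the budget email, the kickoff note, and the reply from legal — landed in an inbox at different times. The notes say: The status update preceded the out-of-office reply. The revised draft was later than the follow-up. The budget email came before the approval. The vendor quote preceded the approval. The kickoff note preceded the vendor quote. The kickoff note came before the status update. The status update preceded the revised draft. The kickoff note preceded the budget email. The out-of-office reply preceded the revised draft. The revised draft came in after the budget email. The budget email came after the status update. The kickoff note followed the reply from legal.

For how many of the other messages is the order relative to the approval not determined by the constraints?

3

Forced before the approval: the budget email, the kickoff note, the reply from legal, the status update, and the vendor quote.
That leaves the follow-up, the out-of-office reply, and the revised draft with no forced order relative to the approval — 3.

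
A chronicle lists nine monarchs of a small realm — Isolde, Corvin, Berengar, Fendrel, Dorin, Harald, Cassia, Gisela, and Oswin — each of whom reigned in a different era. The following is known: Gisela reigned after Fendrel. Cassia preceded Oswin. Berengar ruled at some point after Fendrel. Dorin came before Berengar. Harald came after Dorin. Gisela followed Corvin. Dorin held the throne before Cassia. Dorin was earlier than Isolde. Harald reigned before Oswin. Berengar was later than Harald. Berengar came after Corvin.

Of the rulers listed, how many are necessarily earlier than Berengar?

4

Directly stated before Berengar: Corvin, Dorin, Fendrel, and Harald.
No chain forces Isolde (or any of the others) ahead of Berengar.
That's Corvin, Dorin, Fendrel, and Harald — 4 in all.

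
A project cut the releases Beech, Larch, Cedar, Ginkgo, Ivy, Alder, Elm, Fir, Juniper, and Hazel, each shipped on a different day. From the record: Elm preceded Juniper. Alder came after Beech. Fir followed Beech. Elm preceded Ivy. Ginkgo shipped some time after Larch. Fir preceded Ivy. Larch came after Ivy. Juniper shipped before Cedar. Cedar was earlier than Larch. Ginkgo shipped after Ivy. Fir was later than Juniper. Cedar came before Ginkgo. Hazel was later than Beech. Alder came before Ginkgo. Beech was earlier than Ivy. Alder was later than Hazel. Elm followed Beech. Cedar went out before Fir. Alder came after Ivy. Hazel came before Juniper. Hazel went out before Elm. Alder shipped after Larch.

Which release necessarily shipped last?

Every other release has a chain of constraints placing it before Ginkgo, so Ginkgo is last.

Ginkgo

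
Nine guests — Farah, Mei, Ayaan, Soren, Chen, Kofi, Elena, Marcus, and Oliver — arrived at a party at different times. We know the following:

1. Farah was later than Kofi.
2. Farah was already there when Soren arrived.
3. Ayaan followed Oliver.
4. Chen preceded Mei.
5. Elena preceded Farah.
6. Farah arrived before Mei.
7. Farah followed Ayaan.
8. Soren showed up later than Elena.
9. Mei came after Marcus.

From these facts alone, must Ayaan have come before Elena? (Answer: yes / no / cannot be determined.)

cannot be determined

No chain of stated constraints runs from Ayaan to Elena, and none runs from Elena to Ayaan either.
So the relative order of Ayaan and Elena is not fixed by the given facts.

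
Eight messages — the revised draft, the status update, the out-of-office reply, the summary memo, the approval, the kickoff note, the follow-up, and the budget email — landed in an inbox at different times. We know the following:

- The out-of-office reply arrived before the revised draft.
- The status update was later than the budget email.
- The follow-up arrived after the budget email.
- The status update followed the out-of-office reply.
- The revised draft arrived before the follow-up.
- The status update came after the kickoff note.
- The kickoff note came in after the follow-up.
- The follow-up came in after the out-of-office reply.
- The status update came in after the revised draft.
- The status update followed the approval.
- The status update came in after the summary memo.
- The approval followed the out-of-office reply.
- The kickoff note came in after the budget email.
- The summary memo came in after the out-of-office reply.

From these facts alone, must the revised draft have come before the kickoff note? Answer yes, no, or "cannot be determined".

yes

Chain the constraints: the revised draft → the follow-up → the kickoff note. Each link is directly stated, so the revised draft comes before the kickoff note.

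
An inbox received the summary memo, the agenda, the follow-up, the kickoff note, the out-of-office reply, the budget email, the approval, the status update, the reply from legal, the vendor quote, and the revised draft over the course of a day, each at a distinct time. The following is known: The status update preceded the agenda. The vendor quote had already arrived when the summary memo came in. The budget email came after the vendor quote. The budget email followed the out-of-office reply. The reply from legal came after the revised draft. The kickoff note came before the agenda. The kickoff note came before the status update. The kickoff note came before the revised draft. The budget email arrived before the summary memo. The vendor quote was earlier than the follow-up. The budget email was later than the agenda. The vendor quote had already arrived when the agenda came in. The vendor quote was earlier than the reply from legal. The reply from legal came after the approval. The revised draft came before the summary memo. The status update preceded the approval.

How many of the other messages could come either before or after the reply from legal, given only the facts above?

5

Forced before the reply from legal: the approval, the kickoff note, the revised draft, the status update, and the vendor quote.
That leaves the agenda, the budget email, the follow-up, the out-of-office reply, and the summary memo with no forced order relative to the reply from legal — 5.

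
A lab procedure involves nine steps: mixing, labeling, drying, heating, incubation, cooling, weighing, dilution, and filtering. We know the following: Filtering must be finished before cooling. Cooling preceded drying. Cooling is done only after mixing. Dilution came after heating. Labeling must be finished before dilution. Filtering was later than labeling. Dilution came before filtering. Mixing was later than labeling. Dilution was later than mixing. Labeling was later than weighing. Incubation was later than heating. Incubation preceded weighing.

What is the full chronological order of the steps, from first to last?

heating, incubation, weighing, labeling, mixing, dilution, filtering, cooling, drying

The constraints fix every adjacent pair, so only one ordering works:
heating → incubation → weighing → labeling → mixing → dilution → filtering → cooling → drying.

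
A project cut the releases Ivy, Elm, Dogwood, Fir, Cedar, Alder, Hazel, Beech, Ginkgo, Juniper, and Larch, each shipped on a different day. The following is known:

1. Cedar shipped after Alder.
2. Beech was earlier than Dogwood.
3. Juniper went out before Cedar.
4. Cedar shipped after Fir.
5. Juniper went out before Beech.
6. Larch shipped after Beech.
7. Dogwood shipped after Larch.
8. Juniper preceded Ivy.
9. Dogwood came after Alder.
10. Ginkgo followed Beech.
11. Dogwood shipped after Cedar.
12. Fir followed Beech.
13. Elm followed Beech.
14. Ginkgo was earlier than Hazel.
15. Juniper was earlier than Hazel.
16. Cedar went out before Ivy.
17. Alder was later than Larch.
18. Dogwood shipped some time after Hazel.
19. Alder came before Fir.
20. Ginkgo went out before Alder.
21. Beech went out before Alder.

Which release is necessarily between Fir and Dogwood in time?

Tracing the constraints gives Fir → Cedar → Dogwood, so Cedar sits after Fir and before Dogwood.
No other release is forced both after Fir and before Dogwood.

Cedar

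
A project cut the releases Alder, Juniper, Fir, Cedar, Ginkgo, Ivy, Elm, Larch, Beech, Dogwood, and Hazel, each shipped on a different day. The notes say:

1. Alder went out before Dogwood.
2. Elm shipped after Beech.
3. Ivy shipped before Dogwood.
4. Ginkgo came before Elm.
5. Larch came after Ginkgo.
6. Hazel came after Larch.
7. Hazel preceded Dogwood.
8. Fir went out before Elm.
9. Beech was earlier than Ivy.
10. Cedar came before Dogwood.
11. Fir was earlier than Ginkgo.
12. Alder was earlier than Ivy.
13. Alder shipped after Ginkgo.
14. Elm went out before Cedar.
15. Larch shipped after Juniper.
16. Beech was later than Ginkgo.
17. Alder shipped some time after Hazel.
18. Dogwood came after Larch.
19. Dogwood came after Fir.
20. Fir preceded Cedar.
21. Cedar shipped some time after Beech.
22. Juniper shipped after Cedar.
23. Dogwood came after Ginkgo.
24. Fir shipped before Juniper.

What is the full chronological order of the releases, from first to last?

Fir, Ginkgo, Beech, Elm, Cedar, Juniper, Larch, Hazel, Alder, Ivy, Dogwood

The constraints fix every adjacent pair, so only one ordering works:
Fir → Ginkgo → Beech → Elm → Cedar → Juniper → Larch → Hazel → Alder → Ivy → Dogwood.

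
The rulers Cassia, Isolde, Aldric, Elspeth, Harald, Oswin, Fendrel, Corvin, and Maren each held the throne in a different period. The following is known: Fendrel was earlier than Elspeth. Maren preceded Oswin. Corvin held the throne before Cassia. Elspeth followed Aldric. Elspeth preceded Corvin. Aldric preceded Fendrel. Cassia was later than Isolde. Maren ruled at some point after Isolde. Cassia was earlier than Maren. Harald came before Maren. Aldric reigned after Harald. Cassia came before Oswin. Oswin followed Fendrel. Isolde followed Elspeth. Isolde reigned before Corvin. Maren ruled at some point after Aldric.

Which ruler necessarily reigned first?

Harald has a chain of constraints placing them before every other ruler, so Harald must be first.

Harald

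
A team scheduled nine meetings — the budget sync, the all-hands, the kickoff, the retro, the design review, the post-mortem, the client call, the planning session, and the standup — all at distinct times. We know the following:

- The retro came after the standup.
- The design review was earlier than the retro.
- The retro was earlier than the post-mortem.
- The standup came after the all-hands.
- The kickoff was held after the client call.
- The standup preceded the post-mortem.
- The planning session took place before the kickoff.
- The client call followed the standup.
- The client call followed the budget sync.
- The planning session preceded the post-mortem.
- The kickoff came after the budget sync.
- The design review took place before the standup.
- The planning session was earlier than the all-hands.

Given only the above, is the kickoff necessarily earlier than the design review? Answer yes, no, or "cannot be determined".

Tracing the constraints gives the design review → the standup → the client call → the kickoff, so the design review must come before the kickoff.
That means the kickoff cannot be before the design review.

no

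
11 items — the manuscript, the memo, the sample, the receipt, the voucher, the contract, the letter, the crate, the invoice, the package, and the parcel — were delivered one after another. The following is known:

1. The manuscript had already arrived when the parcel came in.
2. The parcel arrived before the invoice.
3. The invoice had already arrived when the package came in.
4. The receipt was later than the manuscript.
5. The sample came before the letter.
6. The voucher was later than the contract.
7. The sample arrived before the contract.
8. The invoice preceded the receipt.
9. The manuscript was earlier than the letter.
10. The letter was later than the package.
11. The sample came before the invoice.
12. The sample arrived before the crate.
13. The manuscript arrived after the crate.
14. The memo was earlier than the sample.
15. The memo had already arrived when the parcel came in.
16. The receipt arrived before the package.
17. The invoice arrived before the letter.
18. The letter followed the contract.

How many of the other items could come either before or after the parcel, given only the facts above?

Forced before the parcel: the crate, the manuscript, the memo, and the sample; forced after the parcel: the invoice, the letter, the package, and the receipt.
That leaves the contract and the voucher with no forced order relative to the parcel — 2.

2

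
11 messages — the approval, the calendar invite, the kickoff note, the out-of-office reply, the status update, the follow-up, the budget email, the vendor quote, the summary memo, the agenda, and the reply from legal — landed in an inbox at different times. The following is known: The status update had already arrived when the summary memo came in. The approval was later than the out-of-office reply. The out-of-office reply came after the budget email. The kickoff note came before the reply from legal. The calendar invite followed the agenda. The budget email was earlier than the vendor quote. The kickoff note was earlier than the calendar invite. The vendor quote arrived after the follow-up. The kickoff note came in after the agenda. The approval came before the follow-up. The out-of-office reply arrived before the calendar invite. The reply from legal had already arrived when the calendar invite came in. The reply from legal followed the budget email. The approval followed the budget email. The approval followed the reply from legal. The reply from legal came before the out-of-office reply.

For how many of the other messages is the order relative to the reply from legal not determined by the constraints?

Forced before the reply from legal: the agenda, the budget email, and the kickoff note; forced after the reply from legal: the approval, the calendar invite, the follow-up, the out-of-office reply, and the vendor quote.
That leaves the status update and the summary memo with no forced order relative to the reply from legal — 2.

2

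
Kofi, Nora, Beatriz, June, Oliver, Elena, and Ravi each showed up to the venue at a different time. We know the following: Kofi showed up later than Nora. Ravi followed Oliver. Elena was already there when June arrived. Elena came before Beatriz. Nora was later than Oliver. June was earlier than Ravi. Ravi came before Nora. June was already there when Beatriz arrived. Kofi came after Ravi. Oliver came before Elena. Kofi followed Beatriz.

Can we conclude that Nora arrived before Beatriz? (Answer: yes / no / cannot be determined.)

cannot be determined

No chain of stated constraints runs from Nora to Beatriz, and none runs from Beatriz to Nora either.
So the relative order of Nora and Beatriz is not fixed by the given facts.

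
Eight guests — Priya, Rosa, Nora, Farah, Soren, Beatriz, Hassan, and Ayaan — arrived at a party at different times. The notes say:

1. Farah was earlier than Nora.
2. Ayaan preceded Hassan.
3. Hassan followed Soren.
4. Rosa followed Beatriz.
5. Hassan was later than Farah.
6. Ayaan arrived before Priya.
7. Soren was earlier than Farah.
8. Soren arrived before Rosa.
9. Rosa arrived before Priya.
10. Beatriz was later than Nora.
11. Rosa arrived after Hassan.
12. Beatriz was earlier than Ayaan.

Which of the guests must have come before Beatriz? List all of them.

Farah, Nora, Soren

Directly stated before Beatriz: Nora.
Farah reaches Beatriz via Farah → Nora → Beatriz.
Soren reaches Beatriz via Soren → Farah → Nora → Beatriz.
No chain forces Ayaan (or any of the others) ahead of Beatriz.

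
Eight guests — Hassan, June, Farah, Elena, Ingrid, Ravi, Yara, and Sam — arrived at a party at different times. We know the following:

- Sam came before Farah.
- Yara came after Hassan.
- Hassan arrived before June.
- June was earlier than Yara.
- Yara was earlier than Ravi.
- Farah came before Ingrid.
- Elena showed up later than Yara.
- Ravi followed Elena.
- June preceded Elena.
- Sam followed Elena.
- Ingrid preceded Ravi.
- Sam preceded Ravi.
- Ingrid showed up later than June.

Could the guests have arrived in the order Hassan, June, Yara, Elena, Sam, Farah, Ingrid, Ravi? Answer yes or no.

yes

Check each stated constraint against the proposed order — e.g. Yara is ahead of Ravi; June is ahead of Ingrid. Every pair is in the required order; nothing is violated.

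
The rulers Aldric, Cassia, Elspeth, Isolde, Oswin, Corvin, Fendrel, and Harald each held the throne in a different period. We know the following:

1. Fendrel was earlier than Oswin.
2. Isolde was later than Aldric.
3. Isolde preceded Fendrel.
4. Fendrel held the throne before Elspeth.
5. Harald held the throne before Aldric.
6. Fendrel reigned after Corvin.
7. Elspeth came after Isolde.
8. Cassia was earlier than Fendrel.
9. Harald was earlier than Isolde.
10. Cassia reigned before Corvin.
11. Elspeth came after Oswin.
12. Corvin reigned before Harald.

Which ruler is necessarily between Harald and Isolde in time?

Tracing the constraints gives Harald → Aldric → Isolde, so Aldric sits after Harald and before Isolde.
No other ruler is forced both after Harald and before Isolde.

Aldric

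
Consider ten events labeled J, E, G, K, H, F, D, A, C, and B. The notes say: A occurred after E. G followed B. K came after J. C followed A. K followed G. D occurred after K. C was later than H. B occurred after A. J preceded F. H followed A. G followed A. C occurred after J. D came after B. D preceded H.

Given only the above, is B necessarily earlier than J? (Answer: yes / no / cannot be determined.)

cannot be determined

No chain of stated constraints runs from B to J, and none runs from J to B either.
So the relative order of B and J is not fixed by the given facts.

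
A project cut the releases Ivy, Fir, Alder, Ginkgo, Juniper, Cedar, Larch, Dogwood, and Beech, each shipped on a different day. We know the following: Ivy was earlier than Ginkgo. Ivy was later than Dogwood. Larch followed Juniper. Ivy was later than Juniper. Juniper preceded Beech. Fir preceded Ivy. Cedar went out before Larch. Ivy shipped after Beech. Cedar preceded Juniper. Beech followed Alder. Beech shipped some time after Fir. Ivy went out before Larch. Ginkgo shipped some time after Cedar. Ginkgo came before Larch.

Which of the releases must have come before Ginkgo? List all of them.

Alder, Beech, Cedar, Dogwood, Fir, Ivy, Juniper

Directly stated before Ginkgo: Cedar and Ivy.
Alder reaches Ginkgo via Alder → Beech → Ivy → Ginkgo.
Beech reaches Ginkgo via Beech → Ivy → Ginkgo.
Dogwood reaches Ginkgo via Dogwood → Ivy → Ginkgo.
Likewise Fir and Juniper each reach Ginkgo by chaining the stated constraints.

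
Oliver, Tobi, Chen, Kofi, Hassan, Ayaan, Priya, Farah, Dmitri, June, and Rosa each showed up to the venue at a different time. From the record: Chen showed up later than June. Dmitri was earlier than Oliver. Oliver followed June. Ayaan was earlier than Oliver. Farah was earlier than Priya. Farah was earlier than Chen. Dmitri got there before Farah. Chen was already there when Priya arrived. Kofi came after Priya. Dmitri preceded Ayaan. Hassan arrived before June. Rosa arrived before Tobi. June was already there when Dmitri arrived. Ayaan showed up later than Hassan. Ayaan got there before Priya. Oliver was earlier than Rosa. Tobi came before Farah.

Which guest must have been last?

Kofi

Every other guest has a chain of constraints placing them before Kofi, so Kofi is last.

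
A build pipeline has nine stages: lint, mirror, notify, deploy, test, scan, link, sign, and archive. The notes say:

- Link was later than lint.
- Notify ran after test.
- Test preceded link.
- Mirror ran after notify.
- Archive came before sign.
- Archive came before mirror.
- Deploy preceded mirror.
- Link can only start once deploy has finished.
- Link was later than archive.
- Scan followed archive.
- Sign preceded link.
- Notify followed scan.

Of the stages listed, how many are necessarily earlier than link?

5

Directly stated before link: archive, deploy, lint, sign, and test.
No chain forces notify (or any of the others) ahead of link.
That's archive, deploy, lint, sign, and test — 5 in all.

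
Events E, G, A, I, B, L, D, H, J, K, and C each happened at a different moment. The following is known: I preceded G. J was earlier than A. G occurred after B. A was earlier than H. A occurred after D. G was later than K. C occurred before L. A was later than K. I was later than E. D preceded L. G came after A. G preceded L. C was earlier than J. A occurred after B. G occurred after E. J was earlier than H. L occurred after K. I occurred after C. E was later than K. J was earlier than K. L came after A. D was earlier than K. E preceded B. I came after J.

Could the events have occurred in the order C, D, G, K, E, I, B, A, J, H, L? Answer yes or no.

The constraints require J before A, but in the proposed sequence A appears ahead of J. That one violation is enough.

no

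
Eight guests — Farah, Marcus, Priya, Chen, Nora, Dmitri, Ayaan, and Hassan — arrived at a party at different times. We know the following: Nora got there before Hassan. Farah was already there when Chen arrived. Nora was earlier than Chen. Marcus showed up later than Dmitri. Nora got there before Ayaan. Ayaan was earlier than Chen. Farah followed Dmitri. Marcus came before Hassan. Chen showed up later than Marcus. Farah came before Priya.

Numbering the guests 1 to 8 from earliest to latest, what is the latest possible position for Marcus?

Marcus must come before Chen and Hassan — 2 guests forced after them.
Everything else can be placed before Marcus in some valid order, so Marcus can sit as late as position 8 − 2 = 6.

6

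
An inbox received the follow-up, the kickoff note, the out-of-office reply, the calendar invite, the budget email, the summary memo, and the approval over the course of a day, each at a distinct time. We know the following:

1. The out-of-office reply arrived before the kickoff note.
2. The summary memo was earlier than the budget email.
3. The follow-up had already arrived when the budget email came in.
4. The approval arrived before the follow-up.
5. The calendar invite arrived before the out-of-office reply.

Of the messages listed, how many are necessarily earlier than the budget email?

3

Directly stated before the budget email: the follow-up and the summary memo.
The approval reaches the budget email via the approval → the follow-up → the budget email.
That's the approval, the follow-up, and the summary memo — 3 in all.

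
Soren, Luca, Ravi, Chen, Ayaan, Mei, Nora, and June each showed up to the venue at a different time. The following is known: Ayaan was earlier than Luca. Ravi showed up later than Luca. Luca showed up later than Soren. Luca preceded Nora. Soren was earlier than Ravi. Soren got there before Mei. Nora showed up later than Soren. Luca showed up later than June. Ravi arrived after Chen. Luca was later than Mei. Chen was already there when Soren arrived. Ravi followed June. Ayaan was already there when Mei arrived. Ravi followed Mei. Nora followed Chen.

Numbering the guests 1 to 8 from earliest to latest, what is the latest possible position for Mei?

Mei must come before Luca, Nora, and Ravi — 3 guests forced after them.
Everything else can be placed before Mei in some valid order, so Mei can sit as late as position 8 − 3 = 5.

5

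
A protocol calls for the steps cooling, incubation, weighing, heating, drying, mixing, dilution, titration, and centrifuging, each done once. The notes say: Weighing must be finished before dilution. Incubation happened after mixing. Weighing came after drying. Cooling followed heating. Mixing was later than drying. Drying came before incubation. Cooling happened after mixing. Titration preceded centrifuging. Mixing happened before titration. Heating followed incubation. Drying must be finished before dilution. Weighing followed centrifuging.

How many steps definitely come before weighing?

Directly stated before weighing: centrifuging and drying.
Mixing reaches weighing via mixing → titration → centrifuging → weighing.
Titration reaches weighing via titration → centrifuging → weighing.
That's centrifuging, drying, mixing, and titration — 4 in all.

4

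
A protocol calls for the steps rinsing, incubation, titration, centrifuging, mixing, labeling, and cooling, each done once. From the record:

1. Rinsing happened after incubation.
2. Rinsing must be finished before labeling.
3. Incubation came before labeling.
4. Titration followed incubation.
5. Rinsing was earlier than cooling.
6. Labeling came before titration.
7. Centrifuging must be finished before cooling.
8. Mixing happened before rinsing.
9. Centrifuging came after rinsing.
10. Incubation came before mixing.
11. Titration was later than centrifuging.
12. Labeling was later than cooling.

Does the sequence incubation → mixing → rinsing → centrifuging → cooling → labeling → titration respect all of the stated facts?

Check each stated constraint against the proposed order — e.g. incubation is ahead of labeling; incubation is ahead of titration. Every pair is in the required order; nothing is violated.

yes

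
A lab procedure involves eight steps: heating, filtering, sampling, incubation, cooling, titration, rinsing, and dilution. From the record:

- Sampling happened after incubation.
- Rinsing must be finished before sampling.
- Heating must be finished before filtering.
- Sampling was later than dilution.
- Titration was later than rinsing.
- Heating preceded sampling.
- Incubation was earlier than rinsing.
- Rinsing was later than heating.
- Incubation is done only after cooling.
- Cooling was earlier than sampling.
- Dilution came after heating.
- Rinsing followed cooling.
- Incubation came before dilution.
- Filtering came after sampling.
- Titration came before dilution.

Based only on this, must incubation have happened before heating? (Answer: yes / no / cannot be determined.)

No chain of stated constraints runs from incubation to heating, and none runs from heating to incubation either.
So the relative order of incubation and heating is not fixed by the given facts.

cannot be determined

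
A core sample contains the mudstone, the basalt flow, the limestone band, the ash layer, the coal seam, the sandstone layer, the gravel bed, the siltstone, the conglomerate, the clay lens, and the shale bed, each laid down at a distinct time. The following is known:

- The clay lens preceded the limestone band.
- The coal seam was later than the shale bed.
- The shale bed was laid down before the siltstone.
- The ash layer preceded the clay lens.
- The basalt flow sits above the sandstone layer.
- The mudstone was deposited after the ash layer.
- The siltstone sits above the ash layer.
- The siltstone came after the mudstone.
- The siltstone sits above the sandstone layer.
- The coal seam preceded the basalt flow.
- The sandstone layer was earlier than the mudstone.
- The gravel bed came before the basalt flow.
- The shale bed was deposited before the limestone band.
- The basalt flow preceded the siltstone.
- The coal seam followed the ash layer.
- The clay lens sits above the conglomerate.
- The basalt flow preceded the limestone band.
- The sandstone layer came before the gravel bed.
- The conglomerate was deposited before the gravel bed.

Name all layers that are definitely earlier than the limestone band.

Directly stated before the limestone band: the basalt flow, the clay lens, and the shale bed.
The ash layer reaches the limestone band via the ash layer → the clay lens → the limestone band.
The coal seam reaches the limestone band via the coal seam → the basalt flow → the limestone band.
The conglomerate reaches the limestone band via the conglomerate → the clay lens → the limestone band.
Likewise the gravel bed and the sandstone layer each reach the limestone band by chaining the stated constraints.
No chain forces the siltstone (or any of the others) ahead of the limestone band.

the ash layer, the basalt flow, the clay lens, the coal seam, the conglomerate, the gravel bed, the sandstone layer, the shale bed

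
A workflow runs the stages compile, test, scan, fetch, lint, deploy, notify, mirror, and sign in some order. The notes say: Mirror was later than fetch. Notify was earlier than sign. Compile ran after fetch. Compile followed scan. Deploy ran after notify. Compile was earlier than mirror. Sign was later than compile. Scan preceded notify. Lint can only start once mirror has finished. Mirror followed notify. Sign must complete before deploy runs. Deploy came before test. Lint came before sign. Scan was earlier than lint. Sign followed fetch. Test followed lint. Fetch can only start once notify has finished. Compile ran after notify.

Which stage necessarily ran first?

scan

Scan has a chain of constraints placing it before every other stage, so scan must be first.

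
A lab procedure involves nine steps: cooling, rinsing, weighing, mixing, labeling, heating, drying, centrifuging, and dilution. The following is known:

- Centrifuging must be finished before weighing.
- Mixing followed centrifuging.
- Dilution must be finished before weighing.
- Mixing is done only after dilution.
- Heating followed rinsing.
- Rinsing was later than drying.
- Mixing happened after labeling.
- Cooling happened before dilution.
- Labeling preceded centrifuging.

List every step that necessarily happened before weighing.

Directly stated before weighing: centrifuging and dilution.
Cooling reaches weighing via cooling → dilution → weighing.
Labeling reaches weighing via labeling → centrifuging → weighing.
No chain forces mixing (or any of the others) ahead of weighing.

centrifuging, cooling, dilution, labeling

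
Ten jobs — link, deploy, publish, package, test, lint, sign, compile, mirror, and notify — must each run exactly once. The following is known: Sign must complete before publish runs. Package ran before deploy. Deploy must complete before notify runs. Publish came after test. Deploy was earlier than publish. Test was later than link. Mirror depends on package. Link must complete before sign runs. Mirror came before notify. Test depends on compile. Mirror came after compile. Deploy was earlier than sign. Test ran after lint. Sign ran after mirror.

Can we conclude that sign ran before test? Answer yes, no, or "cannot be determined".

cannot be determined

No chain of stated constraints runs from sign to test, and none runs from test to sign either.
So the relative order of sign and test is not fixed by the given facts.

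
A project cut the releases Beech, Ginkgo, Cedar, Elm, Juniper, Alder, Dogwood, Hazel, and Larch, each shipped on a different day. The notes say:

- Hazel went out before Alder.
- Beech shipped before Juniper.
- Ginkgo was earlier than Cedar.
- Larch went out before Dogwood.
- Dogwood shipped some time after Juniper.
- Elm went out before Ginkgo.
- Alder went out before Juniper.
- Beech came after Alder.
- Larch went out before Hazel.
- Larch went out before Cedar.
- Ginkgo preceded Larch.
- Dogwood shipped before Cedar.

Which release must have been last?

Every other release has a chain of constraints placing it before Cedar, so Cedar is last.

Cedar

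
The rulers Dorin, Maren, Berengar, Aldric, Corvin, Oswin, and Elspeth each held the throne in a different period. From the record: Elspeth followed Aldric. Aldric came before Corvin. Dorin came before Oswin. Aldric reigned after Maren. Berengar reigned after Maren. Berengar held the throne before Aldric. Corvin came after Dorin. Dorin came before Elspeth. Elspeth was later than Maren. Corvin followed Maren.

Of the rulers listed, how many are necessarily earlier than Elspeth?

4

Directly stated before Elspeth: Aldric, Dorin, and Maren.
Berengar reaches Elspeth via Berengar → Aldric → Elspeth.
No chain forces Corvin (or any of the others) ahead of Elspeth.
That's Aldric, Berengar, Dorin, and Maren — 4 in all.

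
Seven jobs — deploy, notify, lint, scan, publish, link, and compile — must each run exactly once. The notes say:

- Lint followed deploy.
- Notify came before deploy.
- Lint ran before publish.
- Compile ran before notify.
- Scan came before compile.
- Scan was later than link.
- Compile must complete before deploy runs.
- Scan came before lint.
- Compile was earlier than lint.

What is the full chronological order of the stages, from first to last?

link, scan, compile, notify, deploy, lint, publish

The constraints fix every adjacent pair, so only one ordering works:
link → scan → compile → notify → deploy → lint → publish.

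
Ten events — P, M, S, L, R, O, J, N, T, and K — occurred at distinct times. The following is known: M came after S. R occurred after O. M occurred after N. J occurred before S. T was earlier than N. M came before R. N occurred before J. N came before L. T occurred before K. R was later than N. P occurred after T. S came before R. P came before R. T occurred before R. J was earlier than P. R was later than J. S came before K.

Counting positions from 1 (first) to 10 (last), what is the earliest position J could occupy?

3

N and T must both come before J — 2 forced predecessors.
Nothing else is forced ahead of J, so its earliest slot is position 2 + 1 = 3.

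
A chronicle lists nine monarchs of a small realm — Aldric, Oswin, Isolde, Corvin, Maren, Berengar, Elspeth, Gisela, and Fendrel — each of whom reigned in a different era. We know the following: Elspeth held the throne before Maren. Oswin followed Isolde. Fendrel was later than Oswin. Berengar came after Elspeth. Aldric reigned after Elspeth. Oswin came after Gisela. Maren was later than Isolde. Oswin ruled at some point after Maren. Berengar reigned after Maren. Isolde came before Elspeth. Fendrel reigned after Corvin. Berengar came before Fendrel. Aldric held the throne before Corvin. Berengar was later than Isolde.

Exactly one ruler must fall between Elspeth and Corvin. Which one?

Aldric

Tracing the constraints gives Elspeth → Aldric → Corvin, so Aldric sits after Elspeth and before Corvin.
No other ruler is forced both after Elspeth and before Corvin.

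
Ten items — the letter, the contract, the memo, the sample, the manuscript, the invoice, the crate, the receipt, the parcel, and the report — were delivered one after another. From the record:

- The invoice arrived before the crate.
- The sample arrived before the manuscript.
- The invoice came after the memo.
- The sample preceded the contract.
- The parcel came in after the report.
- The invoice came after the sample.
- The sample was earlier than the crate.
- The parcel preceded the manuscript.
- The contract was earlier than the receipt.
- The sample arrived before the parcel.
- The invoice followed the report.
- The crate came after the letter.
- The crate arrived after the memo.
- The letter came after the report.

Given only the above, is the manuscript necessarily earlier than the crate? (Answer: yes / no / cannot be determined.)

cannot be determined

No chain of stated constraints runs from the manuscript to the crate, and none runs from the crate to the manuscript either.
So the relative order of the manuscript and the crate is not fixed by the given facts.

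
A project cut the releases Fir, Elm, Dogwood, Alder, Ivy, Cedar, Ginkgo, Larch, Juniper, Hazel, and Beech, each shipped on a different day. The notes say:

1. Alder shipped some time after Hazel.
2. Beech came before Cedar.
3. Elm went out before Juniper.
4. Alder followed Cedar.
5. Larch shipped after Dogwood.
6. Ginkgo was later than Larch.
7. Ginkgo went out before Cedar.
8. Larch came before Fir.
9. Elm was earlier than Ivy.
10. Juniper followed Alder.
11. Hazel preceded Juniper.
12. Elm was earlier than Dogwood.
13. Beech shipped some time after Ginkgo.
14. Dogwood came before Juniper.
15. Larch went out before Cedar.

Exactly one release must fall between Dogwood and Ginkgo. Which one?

Tracing the constraints gives Dogwood → Larch → Ginkgo, so Larch sits after Dogwood and before Ginkgo.
No other release is forced both after Dogwood and before Ginkgo.

Larch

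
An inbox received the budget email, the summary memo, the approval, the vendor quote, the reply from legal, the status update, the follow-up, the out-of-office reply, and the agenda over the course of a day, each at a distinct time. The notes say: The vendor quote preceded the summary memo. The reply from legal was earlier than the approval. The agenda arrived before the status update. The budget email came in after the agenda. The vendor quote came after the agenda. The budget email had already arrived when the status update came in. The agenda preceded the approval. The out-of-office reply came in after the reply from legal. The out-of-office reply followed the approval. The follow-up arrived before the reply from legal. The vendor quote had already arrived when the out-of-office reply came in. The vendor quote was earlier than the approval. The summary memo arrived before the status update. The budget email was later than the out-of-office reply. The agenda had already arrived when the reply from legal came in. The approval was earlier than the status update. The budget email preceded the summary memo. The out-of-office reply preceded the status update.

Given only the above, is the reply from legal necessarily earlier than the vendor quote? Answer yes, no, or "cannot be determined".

No chain of stated constraints runs from the reply from legal to the vendor quote, and none runs from the vendor quote to the reply from legal either.
So the relative order of the reply from legal and the vendor quote is not fixed by the given facts.

cannot be determined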